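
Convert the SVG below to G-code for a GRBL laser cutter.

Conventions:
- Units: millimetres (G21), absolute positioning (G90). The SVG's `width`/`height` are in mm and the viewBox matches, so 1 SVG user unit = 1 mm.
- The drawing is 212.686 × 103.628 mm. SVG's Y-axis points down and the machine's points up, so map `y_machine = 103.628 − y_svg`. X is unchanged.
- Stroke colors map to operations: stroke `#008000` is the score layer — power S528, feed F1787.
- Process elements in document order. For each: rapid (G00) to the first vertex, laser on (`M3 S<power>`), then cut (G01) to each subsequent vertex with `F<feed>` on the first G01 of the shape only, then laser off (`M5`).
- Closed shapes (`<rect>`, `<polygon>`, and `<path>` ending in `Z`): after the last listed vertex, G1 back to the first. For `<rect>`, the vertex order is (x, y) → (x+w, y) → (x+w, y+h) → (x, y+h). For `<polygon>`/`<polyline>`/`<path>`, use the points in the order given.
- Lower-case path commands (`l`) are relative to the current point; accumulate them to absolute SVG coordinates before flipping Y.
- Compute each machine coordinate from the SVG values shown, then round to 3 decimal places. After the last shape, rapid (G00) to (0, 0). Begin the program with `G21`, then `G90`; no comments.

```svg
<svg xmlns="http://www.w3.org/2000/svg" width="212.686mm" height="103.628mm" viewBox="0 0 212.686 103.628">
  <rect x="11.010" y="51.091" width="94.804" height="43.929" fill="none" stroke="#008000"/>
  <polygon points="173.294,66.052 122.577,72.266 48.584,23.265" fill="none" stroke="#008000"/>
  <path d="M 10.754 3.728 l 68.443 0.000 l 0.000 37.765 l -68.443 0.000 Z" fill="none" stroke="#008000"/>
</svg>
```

G21
G90
G00 X11.010 Y52.537
M3 S528
G01 X105.814 Y52.537 F1787
G01 X105.814 Y8.608
G01 X11.010 Y8.608
G01 X11.010 Y52.537
M5
G00 X173.294 Y37.576
M3 S528
G01 X122.577 Y31.362 F1787
G01 X48.584 Y80.363
G01 X173.294 Y37.576
M5
G00 X10.754 Y99.900
M3 S528
G01 X79.197 Y99.900 F1787
G01 X79.197 Y62.135
G01 X10.754 Y62.135
G01 X10.754 Y99.900
M5
G00 X0.000 Y0.000

1 u = 1 mm; y_m = 103.628 − y.

[1] `<rect>` rectangle, #008000→score S528 F1787: (11.010,52.537) → (105.814,52.537) → (105.814,8.608) → (11.010,8.608) → (11.010,52.537) (closed)

[2] `<polygon>` closed polygon, #008000→score S528 F1787: (173.294,37.576) → (122.577,31.362) → (48.584,80.363) → (173.294,37.576) (closed)

[3] `<path>` rectangle, #008000→score S528 F1787: (10.754,99.900) → (79.197,99.900) → (79.197,62.135) → (10.754,62.135) → (10.754,99.900) (closed)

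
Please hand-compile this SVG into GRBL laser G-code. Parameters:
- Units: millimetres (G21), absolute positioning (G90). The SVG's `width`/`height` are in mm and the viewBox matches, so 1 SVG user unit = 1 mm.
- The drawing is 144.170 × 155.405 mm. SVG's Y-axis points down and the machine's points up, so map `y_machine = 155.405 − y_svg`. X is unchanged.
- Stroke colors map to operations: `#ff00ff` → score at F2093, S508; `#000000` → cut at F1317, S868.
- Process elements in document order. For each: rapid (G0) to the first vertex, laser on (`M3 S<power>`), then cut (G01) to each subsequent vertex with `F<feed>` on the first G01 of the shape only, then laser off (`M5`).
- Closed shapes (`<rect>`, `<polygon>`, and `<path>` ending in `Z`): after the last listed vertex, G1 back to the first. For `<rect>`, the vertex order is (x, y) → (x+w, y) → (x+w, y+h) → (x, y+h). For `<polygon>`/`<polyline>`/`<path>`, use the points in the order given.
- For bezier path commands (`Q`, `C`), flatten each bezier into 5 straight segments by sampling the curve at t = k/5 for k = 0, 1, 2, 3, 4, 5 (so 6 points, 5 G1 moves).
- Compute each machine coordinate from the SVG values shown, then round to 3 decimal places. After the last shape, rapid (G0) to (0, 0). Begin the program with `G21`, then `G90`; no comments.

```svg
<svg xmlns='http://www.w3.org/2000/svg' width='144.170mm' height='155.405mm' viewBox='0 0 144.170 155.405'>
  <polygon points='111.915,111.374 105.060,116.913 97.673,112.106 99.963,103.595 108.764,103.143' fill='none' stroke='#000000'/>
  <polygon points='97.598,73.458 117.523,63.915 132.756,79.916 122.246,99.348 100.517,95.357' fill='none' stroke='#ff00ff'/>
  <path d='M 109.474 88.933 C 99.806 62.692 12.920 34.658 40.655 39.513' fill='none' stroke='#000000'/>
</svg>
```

1 u = 1 mm; y_m = 155.405 − y.

[1] `<polygon>` regular polygon, #000000→cut S868 F1317: (111.915,44.031) → (105.060,38.492) → (97.673,43.299) → (99.963,51.810) → (108.764,52.262) → (111.915,44.031) (closed)

[2] `<polygon>` regular polygon, #ff00ff→score S508 F2093: (97.598,81.947) → (117.523,91.490) → (132.756,75.489) → (122.246,56.057) → (100.517,60.048) → (97.598,81.947) (closed)

[3] `<path>` cubic bezier, #000000→cut S868 F1317: (109.474,66.472) → (95.942,82.154) → (73.085,96.602) → (50.113,108.151) → (36.234,115.136) → (40.655,115.892)

G21
G90
G0 X111.915 Y44.031
M3 S868
G01 X105.060 Y38.492 F1317
G01 X97.673 Y43.299
G01 X99.963 Y51.810
G01 X108.764 Y52.262
G01 X111.915 Y44.031
M5
G0 X97.598 Y81.947
M3 S508
G01 X117.523 Y91.490 F2093
G01 X132.756 Y75.489
G01 X122.246 Y56.057
G01 X100.517 Y60.048
G01 X97.598 Y81.947
M5
G0 X109.474 Y66.472
M3 S868
G01 X95.942 Y82.154 F1317
G01 X73.085 Y96.602
G01 X50.113 Y108.151
G01 X36.234 Y115.136
G01 X40.655 Y115.892
M5
G0 X0.000 Y0.000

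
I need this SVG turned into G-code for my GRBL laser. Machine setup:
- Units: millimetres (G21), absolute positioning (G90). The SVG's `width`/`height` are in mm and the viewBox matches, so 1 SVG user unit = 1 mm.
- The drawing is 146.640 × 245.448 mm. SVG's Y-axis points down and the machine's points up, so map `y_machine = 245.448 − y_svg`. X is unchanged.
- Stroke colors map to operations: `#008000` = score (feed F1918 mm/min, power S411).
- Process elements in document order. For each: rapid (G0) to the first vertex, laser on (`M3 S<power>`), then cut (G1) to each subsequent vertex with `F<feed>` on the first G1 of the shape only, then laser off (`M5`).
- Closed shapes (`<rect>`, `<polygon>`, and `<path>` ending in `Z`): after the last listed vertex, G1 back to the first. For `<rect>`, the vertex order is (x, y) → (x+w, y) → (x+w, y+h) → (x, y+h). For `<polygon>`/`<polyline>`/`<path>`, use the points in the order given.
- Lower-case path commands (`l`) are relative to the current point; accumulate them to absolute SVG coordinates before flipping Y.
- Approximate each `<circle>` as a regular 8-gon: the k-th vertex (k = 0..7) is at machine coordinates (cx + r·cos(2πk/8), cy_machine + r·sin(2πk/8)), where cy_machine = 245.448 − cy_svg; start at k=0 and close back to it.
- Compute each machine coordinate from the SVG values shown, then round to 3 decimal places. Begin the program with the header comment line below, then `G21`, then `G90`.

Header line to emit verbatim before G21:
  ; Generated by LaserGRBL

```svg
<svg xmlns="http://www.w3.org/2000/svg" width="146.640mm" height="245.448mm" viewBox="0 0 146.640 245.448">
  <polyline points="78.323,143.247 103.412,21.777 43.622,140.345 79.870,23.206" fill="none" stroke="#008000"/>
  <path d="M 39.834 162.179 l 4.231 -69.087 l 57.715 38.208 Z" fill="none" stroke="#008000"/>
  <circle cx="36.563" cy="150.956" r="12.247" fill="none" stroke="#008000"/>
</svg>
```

; Generated by LaserGRBL
G21
G90
G0 X78.323 Y102.201
M3 S411
G1 X103.412 Y223.671 F1918
G1 X43.622 Y105.103
G1 X79.870 Y222.242
M5
G0 X39.834 Y83.269
M3 S411
G1 X44.065 Y152.356 F1918
G1 X101.780 Y114.148
G1 X39.834 Y83.269
M5
G0 X48.810 Y94.492
M3 S411
G1 X45.223 Y103.152 F1918
G1 X36.563 Y106.739
G1 X27.903 Y103.152
G1 X24.316 Y94.492
G1 X27.903 Y85.832
G1 X36.563 Y82.245
G1 X45.223 Y85.832
G1 X48.810 Y94.492
M5

1 u = 1 mm; y_m = 245.448 − y.

[1] `<polyline>` open polyline, #008000→score S411 F1918: (78.323,102.201) → (103.412,223.671) → (43.622,105.103) → (79.870,222.242)

[2] `<path>` regular polygon, #008000→score S411 F1918: (39.834,83.269) → (44.065,152.356) → (101.780,114.148) → (39.834,83.269) (closed)

[3] `<circle>` circle, #008000→score S411 F1918: (48.810,94.492) → (45.223,103.152) → (36.563,106.739) → (27.903,103.152) → (24.316,94.492) → (27.903,85.832) → (36.563,82.245) → (45.223,85.832) → (48.810,94.492) (closed)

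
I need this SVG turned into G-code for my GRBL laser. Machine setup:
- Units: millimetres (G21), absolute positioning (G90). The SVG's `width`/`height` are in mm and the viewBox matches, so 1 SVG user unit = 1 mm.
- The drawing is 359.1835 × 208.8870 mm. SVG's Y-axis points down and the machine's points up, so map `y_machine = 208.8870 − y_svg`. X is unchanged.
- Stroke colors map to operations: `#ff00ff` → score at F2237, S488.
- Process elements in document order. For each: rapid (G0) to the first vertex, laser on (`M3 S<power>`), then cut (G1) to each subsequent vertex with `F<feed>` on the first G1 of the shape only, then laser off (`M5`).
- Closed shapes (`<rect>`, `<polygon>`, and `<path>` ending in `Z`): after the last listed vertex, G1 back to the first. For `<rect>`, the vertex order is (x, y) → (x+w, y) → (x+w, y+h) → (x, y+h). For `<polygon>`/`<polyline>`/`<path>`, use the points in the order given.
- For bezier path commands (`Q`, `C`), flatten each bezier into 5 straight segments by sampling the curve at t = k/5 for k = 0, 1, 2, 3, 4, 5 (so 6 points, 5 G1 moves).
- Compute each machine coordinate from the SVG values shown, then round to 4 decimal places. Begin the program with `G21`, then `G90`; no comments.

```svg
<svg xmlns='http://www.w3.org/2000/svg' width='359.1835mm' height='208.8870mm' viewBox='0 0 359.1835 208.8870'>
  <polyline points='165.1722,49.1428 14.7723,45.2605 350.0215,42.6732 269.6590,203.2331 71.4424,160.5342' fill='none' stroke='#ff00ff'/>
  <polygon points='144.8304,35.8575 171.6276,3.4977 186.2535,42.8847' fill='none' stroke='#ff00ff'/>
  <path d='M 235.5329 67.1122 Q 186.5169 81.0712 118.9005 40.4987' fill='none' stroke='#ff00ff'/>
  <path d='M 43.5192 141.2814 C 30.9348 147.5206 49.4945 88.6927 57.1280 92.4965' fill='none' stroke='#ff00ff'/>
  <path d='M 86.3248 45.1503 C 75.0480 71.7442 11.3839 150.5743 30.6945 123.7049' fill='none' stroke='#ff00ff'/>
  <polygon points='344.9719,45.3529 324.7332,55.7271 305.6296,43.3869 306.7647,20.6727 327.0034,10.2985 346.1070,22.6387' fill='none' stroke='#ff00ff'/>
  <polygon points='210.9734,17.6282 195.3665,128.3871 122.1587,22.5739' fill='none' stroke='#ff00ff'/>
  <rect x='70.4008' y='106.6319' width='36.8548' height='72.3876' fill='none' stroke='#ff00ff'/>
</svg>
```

G21
G90
G0 X165.1722 Y159.7442
M3 S488
G1 X14.7723 Y163.6265 F2237
G1 X350.0215 Y166.2138
G1 X269.6590 Y5.6539
G1 X71.4424 Y48.3528
M5
G0 X144.8304 Y173.0295
M3 S488
G1 X171.6276 Y205.3893 F2237
G1 X186.2535 Y166.0023
G1 X144.8304 Y173.0295
M5
G0 X235.5329 Y141.7748
M3 S488
G1 X215.1825 Y138.3725 F2237
G1 X193.3440 Y139.3326
G1 X170.0176 Y144.6553
G1 X145.2030 Y154.3406
G1 X118.9005 Y168.3883
M5
G0 X43.5192 Y67.6056
M3 S488
G1 X39.3693 Y70.6485 F2237
G1 X40.6746 Y83.1780
G1 X45.4157 Y99.0646
G1 X51.5733 Y112.1786
G1 X57.1280 Y116.3905
M5
G0 X86.3248 Y163.7367
M3 S488
G1 X74.3551 Y142.7755 F2237
G1 X56.3099 Y116.8585
G1 X38.6865 Y93.5667
G1 X27.9822 Y80.4809
G1 X30.6945 Y85.1821
M5
G0 X344.9719 Y163.5341
M3 S488
G1 X324.7332 Y153.1599 F2237
G1 X305.6296 Y165.5001
G1 X306.7647 Y188.2143
G1 X327.0034 Y198.5885
G1 X346.1070 Y186.2483
G1 X344.9719 Y163.5341
M5
G0 X210.9734 Y191.2588
M3 S488
G1 X195.3665 Y80.4999 F2237
G1 X122.1587 Y186.3131
G1 X210.9734 Y191.2588
M5
G0 X70.4008 Y102.2551
M3 S488
G1 X107.2556 Y102.2551 F2237
G1 X107.2556 Y29.8675
G1 X70.4008 Y29.8675
G1 X70.4008 Y102.2551
M5

viewBox `0 0 359.1835 208.8870` with mm width/height → 1 unit = 1 mm. Flip: y_m = 208.8870 − y_svg.

**Shape 1** — `<polyline>` open polyline, stroke `#ff00ff` → score (S488, F2237). Machine vertices: (165.1722,159.7442) → (14.7723,163.6265) → (350.0215,166.2138) → (269.6590,5.6539) → (71.4424,48.3528). Open path.

**Shape 2** — `<polygon>` regular polygon, stroke `#ff00ff` → score (S488, F2237). Machine vertices: (144.8304,173.0295) → (171.6276,205.3893) → (186.2535,166.0023) → (144.8304,173.0295). Closed: final G1 returns to the first vertex.

**Shape 3** — `<path>` quadratic bezier, stroke `#ff00ff` → score (S488, F2237). Control points (SVG): P0=(235.5329,67.1122), P1=(186.5169,81.0712), P2=(118.9005,40.4987); sampled at t=k/5. Machine vertices: (235.5329,141.7748) → (215.1825,138.3725) → (193.3440,139.3326) → (170.0176,144.6553) → (145.2030,154.3406) → (118.9005,168.3883). Open path.

**Shape 4** — `<path>` cubic bezier, stroke `#ff00ff` → score (S488, F2237). Control points (SVG): P0=(43.5192,141.2814), P1=(30.9348,147.5206), P2=(49.4945,88.6927), P3=(57.1280,92.4965); sampled at t=k/5. Machine vertices: (43.5192,67.6056) → (39.3693,70.6485) → (40.6746,83.1780) → (45.4157,99.0646) → (51.5733,112.1786) → (57.1280,116.3905). Open path.

**Shape 5** — `<path>` cubic bezier, stroke `#ff00ff` → score (S488, F2237). Control points (SVG): P0=(86.3248,45.1503), P1=(75.0480,71.7442), P2=(11.3839,150.5743), P3=(30.6945,123.7049); sampled at t=k/5. Machine vertices: (86.3248,163.7367) → (74.3551,142.7755) → (56.3099,116.8585) → (38.6865,93.5667) → (27.9822,80.4809) → (30.6945,85.1821). Open path.

**Shape 6** — `<polygon>` regular polygon, stroke `#ff00ff` → score (S488, F2237). Machine vertices: (344.9719,163.5341) → (324.7332,153.1599) → (305.6296,165.5001) → (306.7647,188.2143) → (327.0034,198.5885) → (346.1070,186.2483) → (344.9719,163.5341). Closed: final G1 returns to the first vertex.

**Shape 7** — `<polygon>` closed polygon, stroke `#ff00ff` → score (S488, F2237). Machine vertices: (210.9734,191.2588) → (195.3665,80.4999) → (122.1587,186.3131) → (210.9734,191.2588). Closed: final G1 returns to the first vertex.

**Shape 8** — `<rect>` rectangle, stroke `#ff00ff` → score (S488, F2237). Machine vertices: (70.4008,102.2551) → (107.2556,102.2551) → (107.2556,29.8675) → (70.4008,29.8675) → (70.4008,102.2551). Closed: final G1 returns to the first vertex.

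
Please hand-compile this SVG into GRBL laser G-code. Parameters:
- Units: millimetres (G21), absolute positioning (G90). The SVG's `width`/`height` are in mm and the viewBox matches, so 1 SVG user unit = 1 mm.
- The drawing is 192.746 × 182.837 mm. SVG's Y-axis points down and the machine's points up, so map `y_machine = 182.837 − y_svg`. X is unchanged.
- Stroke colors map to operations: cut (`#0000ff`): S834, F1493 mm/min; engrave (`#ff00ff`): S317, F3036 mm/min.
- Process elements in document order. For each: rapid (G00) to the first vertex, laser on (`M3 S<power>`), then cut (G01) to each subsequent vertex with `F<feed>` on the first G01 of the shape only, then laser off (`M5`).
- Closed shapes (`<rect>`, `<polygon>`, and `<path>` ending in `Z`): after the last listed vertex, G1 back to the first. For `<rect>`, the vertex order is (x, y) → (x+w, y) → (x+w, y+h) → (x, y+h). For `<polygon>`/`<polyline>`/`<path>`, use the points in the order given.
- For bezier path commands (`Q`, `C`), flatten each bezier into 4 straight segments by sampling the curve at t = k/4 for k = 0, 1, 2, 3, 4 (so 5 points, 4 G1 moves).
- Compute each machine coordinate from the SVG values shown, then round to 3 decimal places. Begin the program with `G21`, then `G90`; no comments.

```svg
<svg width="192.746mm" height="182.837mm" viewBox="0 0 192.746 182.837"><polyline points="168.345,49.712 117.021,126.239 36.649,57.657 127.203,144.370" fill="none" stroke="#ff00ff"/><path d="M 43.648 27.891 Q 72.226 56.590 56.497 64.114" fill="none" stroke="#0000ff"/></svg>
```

Since the viewBox matches the mm dimensions, user units are millimetres directly. The only transform is the Y-flip y_m = 182.837 − y_svg.

Shape 1 is a open polyline drawn with `<polyline>`. Its stroke #ff00ff means engrave at S317, F3036. After flipping Y the toolpath is (168.345,133.125) → (117.021,56.598) → (36.649,125.180) → (127.203,38.467).

Shape 2 is a quadratic bezier drawn with `<path>`. Its stroke #0000ff means cut at S834, F1493. After flipping Y the toolpath is (43.648,154.946) → (55.168,141.920) → (61.149,131.541) → (61.592,123.808) → (56.497,118.723).

G21
G90
G00 X168.345 Y133.125
M3 S317
G01 X117.021 Y56.598 F3036
G01 X36.649 Y125.180
G01 X127.203 Y38.467
M5
G00 X43.648 Y154.946
M3 S834
G01 X55.168 Y141.920 F1493
G01 X61.149 Y131.541
G01 X61.592 Y123.808
G01 X56.497 Y118.723
M5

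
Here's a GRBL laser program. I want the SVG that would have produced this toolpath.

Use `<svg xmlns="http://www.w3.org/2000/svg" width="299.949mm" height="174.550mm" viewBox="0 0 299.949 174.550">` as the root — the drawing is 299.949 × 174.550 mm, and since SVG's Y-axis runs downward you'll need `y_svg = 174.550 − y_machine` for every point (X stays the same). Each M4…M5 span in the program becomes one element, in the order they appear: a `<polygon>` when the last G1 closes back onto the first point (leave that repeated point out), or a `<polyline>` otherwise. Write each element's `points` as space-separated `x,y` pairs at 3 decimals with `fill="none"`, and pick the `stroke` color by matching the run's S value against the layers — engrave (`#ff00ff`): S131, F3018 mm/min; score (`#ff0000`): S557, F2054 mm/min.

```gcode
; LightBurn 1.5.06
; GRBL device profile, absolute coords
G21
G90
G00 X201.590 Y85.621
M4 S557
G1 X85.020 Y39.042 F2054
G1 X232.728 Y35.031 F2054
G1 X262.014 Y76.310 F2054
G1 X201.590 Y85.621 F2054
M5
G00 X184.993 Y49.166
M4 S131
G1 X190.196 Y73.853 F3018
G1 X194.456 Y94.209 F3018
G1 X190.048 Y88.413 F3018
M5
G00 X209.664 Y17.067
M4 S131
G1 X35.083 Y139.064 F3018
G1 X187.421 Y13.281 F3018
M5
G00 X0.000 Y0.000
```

<svg xmlns="http://www.w3.org/2000/svg" width="299.949mm" height="174.550mm" viewBox="0 0 299.949 174.550">
  <polygon points="201.590,88.929 85.020,135.508 232.728,139.519 262.014,98.240" fill="none" stroke="#ff0000"/>
  <polyline points="184.993,125.384 190.196,100.697 194.456,80.341 190.048,86.137" fill="none" stroke="#ff00ff"/>
  <polyline points="209.664,157.483 35.083,35.486 187.421,161.269" fill="none" stroke="#ff00ff"/>
</svg>

Machine Y-up, SVG Y-down with viewBox height 174.550, so y_svg = 174.550 − y_machine; X carries over.

Run 1: the run's S557 means `#ff0000` (score). The run returns to its start, so emit a `<polygon>` with points (Y-flipped): 201.590,88.929 85.020,135.508 232.728,139.519 262.014,98.240.

Run 2: power S131 maps to stroke `#ff00ff` (engrave). The run is open, so emit a `<polyline>` with points (Y-flipped): 184.993,125.384 190.196,100.697 194.456,80.341 190.048,86.137.

Run 3: S131 ⇒ engrave layer `#ff00ff`. The run is open, so emit a `<polyline>` with points (Y-flipped): 209.664,157.483 35.083,35.486 187.421,161.269.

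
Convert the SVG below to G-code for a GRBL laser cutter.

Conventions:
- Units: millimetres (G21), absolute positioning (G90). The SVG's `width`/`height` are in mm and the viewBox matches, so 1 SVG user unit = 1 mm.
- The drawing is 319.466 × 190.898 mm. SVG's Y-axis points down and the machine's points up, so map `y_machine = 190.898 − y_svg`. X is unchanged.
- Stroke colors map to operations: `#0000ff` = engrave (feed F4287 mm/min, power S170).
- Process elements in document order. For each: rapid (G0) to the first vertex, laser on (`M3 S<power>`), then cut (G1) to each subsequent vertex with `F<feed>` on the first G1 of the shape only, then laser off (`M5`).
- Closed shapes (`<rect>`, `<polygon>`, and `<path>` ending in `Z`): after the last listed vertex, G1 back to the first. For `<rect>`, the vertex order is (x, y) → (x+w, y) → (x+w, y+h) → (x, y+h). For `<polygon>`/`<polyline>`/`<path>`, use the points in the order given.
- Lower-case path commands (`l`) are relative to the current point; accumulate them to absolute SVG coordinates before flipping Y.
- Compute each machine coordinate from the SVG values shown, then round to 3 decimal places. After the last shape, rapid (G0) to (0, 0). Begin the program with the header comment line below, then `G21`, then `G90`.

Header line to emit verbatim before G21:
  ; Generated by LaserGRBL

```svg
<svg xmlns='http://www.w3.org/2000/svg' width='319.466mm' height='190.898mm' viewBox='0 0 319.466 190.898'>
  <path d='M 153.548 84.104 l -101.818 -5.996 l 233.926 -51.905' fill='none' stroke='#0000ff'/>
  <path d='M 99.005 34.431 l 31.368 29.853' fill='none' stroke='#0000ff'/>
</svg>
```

1 u = 1 mm; y_m = 190.898 − y.

[1] `<path>` open polyline, #0000ff→engrave S170 F4287: (153.548,106.794) → (51.730,112.790) → (285.656,164.695)

[2] `<path>` line segment, #0000ff→engrave S170 F4287: (99.005,156.467) → (130.373,126.614)

; Generated by LaserGRBL
G21
G90
G0 X153.548 Y106.794
M3 S170
G1 X51.730 Y112.790 F4287
G1 X285.656 Y164.695
M5
G0 X99.005 Y156.467
M3 S170
G1 X130.373 Y126.614 F4287
M5
G0 X0.000 Y0.000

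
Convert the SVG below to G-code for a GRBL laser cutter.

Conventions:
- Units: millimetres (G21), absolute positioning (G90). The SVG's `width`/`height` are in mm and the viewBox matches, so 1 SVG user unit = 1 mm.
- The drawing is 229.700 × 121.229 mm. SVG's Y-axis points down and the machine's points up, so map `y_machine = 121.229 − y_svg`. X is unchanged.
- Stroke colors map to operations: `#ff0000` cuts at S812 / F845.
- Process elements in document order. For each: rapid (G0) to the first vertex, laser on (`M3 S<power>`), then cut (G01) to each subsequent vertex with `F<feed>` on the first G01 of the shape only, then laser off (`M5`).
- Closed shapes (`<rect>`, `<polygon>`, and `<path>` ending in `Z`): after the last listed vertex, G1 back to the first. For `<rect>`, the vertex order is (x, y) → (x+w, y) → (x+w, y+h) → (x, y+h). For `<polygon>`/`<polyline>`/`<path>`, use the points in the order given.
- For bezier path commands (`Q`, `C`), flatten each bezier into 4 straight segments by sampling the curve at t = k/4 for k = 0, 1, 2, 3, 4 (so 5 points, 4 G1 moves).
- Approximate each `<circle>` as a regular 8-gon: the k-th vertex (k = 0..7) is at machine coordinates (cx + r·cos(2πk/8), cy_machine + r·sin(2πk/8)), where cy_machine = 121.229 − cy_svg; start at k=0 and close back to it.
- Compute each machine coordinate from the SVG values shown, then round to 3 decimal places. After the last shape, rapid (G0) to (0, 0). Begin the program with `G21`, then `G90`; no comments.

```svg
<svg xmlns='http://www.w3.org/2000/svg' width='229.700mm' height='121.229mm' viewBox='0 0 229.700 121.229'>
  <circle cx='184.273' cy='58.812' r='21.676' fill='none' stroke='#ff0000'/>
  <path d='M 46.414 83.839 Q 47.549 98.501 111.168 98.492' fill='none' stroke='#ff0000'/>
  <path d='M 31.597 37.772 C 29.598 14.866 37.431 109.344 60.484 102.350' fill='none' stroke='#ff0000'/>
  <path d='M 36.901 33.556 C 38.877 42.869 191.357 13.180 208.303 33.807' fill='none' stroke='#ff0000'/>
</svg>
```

G21
G90
G0 X205.949 Y62.417
M3 S812
G01 X199.600 Y77.744 F845
G01 X184.273 Y84.093
G01 X168.946 Y77.744
G01 X162.597 Y62.417
G01 X168.946 Y47.090
G01 X184.273 Y40.741
G01 X199.600 Y47.090
G01 X205.949 Y62.417
M5
G0 X46.414 Y37.390
M3 S812
G01 X50.887 Y30.976 F845
G01 X63.170 Y26.396
G01 X83.264 Y23.649
G01 X111.168 Y22.737
M5
G0 X31.597 Y83.457
M3 S812
G01 X32.025 Y82.047 F845
G01 X36.646 Y57.135
G01 X45.964 Y29.240
G01 X60.484 Y18.879
M5
G0 X36.901 Y87.673
M3 S812
G01 X62.133 Y86.606 F845
G01 X116.988 Y91.790
G01 X174.650 Y94.854
G01 X208.303 Y87.422
M5
G0 X0.000 Y0.000

Since the viewBox matches the mm dimensions, user units are millimetres directly. The only transform is the Y-flip y_m = 121.229 − y_svg.

Shape 1 is a circle drawn with `<circle>`. Its stroke #ff0000 means cut at S812, F845. After flipping Y the toolpath is (205.949,62.417) → (199.600,77.744) → (184.273,84.093) → (168.946,77.744) → (162.597,62.417) → (168.946,47.090) → (184.273,40.741) → (199.600,47.090) → (205.949,62.417), returning to the start.

Shape 2 is a quadratic bezier drawn with `<path>`. Its stroke #ff0000 means cut at S812, F845. After flipping Y the toolpath is (46.414,37.390) → (50.887,30.976) → (63.170,26.396) → (83.264,23.649) → (111.168,22.737).

Shape 3 is a cubic bezier drawn with `<path>`. Its stroke #ff0000 means cut at S812, F845. After flipping Y the toolpath is (31.597,83.457) → (32.025,82.047) → (36.646,57.135) → (45.964,29.240) → (60.484,18.879).

Shape 4 is a cubic bezier drawn with `<path>`. Its stroke #ff0000 means cut at S812, F845. After flipping Y the toolpath is (36.901,87.673) → (62.133,86.606) → (116.988,91.790) → (174.650,94.854) → (208.303,87.422).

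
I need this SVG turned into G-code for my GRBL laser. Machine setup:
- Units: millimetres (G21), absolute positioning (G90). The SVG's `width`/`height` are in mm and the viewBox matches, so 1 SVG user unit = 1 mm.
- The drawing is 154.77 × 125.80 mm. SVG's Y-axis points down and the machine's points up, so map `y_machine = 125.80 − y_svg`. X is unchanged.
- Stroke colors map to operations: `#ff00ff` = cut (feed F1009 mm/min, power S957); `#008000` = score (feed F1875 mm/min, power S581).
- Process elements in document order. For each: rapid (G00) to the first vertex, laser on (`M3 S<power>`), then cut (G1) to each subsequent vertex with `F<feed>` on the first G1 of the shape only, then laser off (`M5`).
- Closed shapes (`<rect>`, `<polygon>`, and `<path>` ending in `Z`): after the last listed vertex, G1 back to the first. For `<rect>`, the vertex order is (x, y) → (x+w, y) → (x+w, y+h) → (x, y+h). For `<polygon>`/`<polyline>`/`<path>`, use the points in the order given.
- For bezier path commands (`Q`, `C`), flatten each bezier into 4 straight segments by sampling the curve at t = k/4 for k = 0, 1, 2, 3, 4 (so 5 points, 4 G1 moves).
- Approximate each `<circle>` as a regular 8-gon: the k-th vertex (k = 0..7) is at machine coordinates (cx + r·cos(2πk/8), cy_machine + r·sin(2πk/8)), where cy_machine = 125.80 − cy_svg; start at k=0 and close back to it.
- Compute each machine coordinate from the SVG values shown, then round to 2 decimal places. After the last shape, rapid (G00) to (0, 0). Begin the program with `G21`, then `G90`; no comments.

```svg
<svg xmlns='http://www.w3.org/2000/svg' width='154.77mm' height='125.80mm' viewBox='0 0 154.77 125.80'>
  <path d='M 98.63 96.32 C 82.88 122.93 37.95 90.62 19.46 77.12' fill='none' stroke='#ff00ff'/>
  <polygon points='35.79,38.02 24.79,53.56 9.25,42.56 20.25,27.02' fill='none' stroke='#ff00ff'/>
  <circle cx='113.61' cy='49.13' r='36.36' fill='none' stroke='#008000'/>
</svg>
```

G21
G90
G00 X98.63 Y29.48
M3 S957
G1 X82.22 Y19.36 F1009
G1 X60.07 Y24.04
G1 X37.42 Y36.24
G1 X19.46 Y48.68
M5
G00 X35.79 Y87.78
M3 S957
G1 X24.79 Y72.24 F1009
G1 X9.25 Y83.24
G1 X20.25 Y98.78
G1 X35.79 Y87.78
M5
G00 X149.97 Y76.67
M3 S581
G1 X139.32 Y102.38 F1875
G1 X113.61 Y113.03
G1 X87.90 Y102.38
G1 X77.25 Y76.67
G1 X87.90 Y50.96
G1 X113.61 Y40.31
G1 X139.32 Y50.96
G1 X149.97 Y76.67
M5
G00 X0.00 Y0.00

viewBox `0 0 154.77 125.80` with mm width/height → 1 unit = 1 mm. Flip: y_m = 125.80 − y_svg.

**Shape 1** — `<path>` cubic bezier, stroke `#ff00ff` → cut (S957, F1009). Control points (SVG): P0=(98.63,96.32), P1=(82.88,122.93), P2=(37.95,90.62), P3=(19.46,77.12); sampled at t=k/4. Machine vertices: (98.63,29.48) → (82.22,19.36) → (60.07,24.04) → (37.42,36.24) → (19.46,48.68). Open path.

**Shape 2** — `<polygon>` regular polygon, stroke `#ff00ff` → cut (S957, F1009). Machine vertices: (35.79,87.78) → (24.79,72.24) → (9.25,83.24) → (20.25,98.78) → (35.79,87.78). Closed: final G1 returns to the first vertex.

**Shape 3** — `<circle>` circle, stroke `#008000` → score (S581, F1875). Machine vertices: (149.97,76.67) → (139.32,102.38) → (113.61,113.03) → (87.90,102.38) → (77.25,76.67) → (87.90,50.96) → (113.61,40.31) → (139.32,50.96) → (149.97,76.67). Closed: final G1 returns to the first vertex.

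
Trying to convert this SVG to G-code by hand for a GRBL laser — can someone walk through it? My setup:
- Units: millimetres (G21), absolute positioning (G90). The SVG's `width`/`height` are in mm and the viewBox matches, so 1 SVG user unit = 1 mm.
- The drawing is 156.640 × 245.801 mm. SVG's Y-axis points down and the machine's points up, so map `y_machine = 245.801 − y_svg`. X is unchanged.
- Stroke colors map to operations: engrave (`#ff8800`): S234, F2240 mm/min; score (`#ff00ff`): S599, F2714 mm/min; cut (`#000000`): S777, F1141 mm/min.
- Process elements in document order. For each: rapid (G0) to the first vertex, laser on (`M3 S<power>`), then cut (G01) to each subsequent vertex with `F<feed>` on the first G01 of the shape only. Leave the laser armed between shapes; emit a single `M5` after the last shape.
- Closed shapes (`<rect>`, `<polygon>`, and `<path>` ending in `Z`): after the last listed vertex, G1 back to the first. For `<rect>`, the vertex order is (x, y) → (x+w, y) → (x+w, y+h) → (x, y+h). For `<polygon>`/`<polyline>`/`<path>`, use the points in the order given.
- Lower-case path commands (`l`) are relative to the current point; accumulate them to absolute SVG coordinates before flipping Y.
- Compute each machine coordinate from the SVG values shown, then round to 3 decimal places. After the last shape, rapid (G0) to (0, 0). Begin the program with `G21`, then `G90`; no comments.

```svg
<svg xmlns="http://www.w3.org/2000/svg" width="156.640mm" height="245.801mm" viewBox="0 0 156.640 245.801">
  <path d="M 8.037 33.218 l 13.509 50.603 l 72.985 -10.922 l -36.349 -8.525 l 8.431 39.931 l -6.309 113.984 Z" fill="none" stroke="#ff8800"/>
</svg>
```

G21
G90
G0 X8.037 Y212.583
M3 S234
G01 X21.546 Y161.980 F2240
G01 X94.531 Y172.902
G01 X58.182 Y181.427
G01 X66.613 Y141.496
G01 X60.304 Y27.512
G01 X8.037 Y212.583
M5
G0 X0.000 Y0.000

1 u = 1 mm; y_m = 245.801 − y.

[1] `<path>` closed polygon, #ff8800→engrave S234 F2240: (8.037,212.583) → (21.546,161.980) → (94.531,172.902) → (58.182,181.427) → (66.613,141.496) → (60.304,27.512) → (8.037,212.583) (closed)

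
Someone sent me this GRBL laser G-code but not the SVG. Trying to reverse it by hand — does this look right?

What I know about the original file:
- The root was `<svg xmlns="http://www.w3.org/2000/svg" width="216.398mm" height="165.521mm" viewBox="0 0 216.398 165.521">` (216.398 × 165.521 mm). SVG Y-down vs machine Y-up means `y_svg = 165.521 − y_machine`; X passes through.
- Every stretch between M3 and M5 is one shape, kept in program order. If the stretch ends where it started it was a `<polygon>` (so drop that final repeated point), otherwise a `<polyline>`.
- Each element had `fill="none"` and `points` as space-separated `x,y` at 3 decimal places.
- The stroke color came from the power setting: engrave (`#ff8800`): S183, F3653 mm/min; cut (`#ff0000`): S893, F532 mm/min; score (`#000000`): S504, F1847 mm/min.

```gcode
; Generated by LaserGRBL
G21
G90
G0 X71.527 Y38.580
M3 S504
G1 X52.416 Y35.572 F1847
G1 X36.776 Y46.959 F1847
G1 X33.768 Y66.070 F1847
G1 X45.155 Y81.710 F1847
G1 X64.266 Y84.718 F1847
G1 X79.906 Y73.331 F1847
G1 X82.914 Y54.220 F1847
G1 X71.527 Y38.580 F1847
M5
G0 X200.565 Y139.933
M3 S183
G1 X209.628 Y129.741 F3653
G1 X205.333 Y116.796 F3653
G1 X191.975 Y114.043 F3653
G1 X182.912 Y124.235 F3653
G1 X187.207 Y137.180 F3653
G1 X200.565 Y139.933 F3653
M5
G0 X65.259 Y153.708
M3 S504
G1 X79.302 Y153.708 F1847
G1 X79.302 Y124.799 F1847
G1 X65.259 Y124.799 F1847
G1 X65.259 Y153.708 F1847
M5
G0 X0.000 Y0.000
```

<svg xmlns="http://www.w3.org/2000/svg" width="216.398mm" height="165.521mm" viewBox="0 0 216.398 165.521">
  <polygon points="71.527,126.941 52.416,129.949 36.776,118.562 33.768,99.451 45.155,83.811 64.266,80.803 79.906,92.190 82.914,111.301" fill="none" stroke="#000000"/>
  <polygon points="200.565,25.588 209.628,35.780 205.333,48.725 191.975,51.478 182.912,41.286 187.207,28.341" fill="none" stroke="#ff8800"/>
  <polygon points="65.259,11.813 79.302,11.813 79.302,40.722 65.259,40.722" fill="none" stroke="#000000"/>
</svg>

Each laser-on run becomes one SVG element. Flip Y back into SVG space with y_svg = 165.521 − y_machine.

Run 1: power S504 maps to stroke `#000000` (score). The run returns to its start, so emit a `<polygon>` with points (Y-flipped): 71.527,126.941 52.416,129.949 36.776,118.562 33.768,99.451 45.155,83.811 64.266,80.803 79.906,92.190 82.914,111.301.

Run 2: power S183 maps to stroke `#ff8800` (engrave). The run returns to its start, so emit a `<polygon>` with points (Y-flipped): 200.565,25.588 209.628,35.780 205.333,48.725 191.975,51.478 182.912,41.286 187.207,28.341.

Run 3: power S504 maps to stroke `#000000` (score). The run returns to its start, so emit a `<polygon>` with points (Y-flipped): 65.259,11.813 79.302,11.813 79.302,40.722 65.259,40.722.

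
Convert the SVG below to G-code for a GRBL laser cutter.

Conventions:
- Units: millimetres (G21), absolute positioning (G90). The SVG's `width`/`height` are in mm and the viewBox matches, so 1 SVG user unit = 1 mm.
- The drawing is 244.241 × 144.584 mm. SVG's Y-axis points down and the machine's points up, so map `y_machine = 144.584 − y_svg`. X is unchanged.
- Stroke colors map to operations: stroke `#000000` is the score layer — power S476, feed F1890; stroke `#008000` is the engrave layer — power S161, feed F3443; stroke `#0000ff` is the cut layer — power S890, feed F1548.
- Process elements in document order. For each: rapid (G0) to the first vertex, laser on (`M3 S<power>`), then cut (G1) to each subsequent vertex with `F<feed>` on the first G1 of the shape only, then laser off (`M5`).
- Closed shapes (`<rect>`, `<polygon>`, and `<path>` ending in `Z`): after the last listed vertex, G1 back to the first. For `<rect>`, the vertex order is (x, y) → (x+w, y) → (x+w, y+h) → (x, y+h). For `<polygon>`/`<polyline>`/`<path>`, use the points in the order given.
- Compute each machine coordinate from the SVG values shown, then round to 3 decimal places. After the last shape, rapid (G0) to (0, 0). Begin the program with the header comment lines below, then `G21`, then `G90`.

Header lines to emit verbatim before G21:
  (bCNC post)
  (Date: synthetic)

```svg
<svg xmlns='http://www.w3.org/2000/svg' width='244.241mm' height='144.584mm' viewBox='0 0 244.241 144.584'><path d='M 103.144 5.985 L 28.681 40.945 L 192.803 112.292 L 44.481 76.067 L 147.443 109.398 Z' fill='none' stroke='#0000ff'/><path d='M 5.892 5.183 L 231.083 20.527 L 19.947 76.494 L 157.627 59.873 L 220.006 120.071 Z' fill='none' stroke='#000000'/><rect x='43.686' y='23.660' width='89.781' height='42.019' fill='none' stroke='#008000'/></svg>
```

viewBox `0 0 244.241 144.584` with mm width/height → 1 unit = 1 mm. Flip: y_m = 144.584 − y_svg.

**Shape 1** — `<path>` closed polygon, stroke `#0000ff` → cut (S890, F1548). Machine vertices: (103.144,138.599) → (28.681,103.639) → (192.803,32.292) → (44.481,68.517) → (147.443,35.186) → (103.144,138.599). Closed: final G1 returns to the first vertex.

**Shape 2** — `<path>` closed polygon, stroke `#000000` → score (S476, F1890). Machine vertices: (5.892,139.401) → (231.083,124.057) → (19.947,68.090) → (157.627,84.711) → (220.006,24.513) → (5.892,139.401). Closed: final G1 returns to the first vertex.

**Shape 3** — `<rect>` rectangle, stroke `#008000` → engrave (S161, F3443). Machine vertices: (43.686,120.924) → (133.467,120.924) → (133.467,78.905) → (43.686,78.905) → (43.686,120.924). Closed: final G1 returns to the first vertex.

(bCNC post)
(Date: synthetic)
G21
G90
G0 X103.144 Y138.599
M3 S890
G1 X28.681 Y103.639 F1548
G1 X192.803 Y32.292
G1 X44.481 Y68.517
G1 X147.443 Y35.186
G1 X103.144 Y138.599
M5
G0 X5.892 Y139.401
M3 S476
G1 X231.083 Y124.057 F1890
G1 X19.947 Y68.090
G1 X157.627 Y84.711
G1 X220.006 Y24.513
G1 X5.892 Y139.401
M5
G0 X43.686 Y120.924
M3 S161
G1 X133.467 Y120.924 F3443
G1 X133.467 Y78.905
G1 X43.686 Y78.905
G1 X43.686 Y120.924
M5
G0 X0.000 Y0.000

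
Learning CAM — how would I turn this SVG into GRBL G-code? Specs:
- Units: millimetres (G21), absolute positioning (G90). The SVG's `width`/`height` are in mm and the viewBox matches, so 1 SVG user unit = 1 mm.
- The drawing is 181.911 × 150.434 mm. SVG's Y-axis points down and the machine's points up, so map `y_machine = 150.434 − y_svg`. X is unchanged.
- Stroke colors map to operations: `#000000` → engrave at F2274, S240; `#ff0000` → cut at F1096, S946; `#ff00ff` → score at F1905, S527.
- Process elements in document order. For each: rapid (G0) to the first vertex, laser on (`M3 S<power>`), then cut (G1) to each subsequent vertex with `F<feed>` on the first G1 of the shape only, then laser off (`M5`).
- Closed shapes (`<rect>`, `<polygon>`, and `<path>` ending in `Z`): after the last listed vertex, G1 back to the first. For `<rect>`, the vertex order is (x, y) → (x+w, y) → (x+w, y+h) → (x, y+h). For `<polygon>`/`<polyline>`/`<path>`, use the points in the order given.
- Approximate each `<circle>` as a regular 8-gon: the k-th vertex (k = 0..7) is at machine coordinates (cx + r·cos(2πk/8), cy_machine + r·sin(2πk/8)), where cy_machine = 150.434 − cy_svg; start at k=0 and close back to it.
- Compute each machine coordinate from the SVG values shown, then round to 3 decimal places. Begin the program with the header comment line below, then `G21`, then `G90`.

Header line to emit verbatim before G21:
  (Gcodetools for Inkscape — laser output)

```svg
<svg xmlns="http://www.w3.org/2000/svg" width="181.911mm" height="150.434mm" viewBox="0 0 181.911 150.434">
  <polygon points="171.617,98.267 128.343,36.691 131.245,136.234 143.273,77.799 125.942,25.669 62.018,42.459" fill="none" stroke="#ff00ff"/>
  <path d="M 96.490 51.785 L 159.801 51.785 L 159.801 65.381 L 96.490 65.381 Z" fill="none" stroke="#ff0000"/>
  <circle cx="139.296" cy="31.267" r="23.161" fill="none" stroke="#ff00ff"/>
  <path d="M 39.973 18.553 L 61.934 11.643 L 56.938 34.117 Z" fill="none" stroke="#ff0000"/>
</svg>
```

(Gcodetools for Inkscape — laser output)
G21
G90
G0 X171.617 Y52.167
M3 S527
G1 X128.343 Y113.743 F1905
G1 X131.245 Y14.200
G1 X143.273 Y72.635
G1 X125.942 Y124.765
G1 X62.018 Y107.975
G1 X171.617 Y52.167
M5
G0 X96.490 Y98.649
M3 S946
G1 X159.801 Y98.649 F1096
G1 X159.801 Y85.053
G1 X96.490 Y85.053
G1 X96.490 Y98.649
M5
G0 X162.457 Y119.167
M3 S527
G1 X155.673 Y135.544 F1905
G1 X139.296 Y142.328
G1 X122.919 Y135.544
G1 X116.135 Y119.167
G1 X122.919 Y102.790
G1 X139.296 Y96.006
G1 X155.673 Y102.790
G1 X162.457 Y119.167
M5
G0 X39.973 Y131.881
M3 S946
G1 X61.934 Y138.791 F1096
G1 X56.938 Y116.317
G1 X39.973 Y131.881
M5

viewBox `0 0 181.911 150.434` with mm width/height → 1 unit = 1 mm. Flip: y_m = 150.434 − y_svg.

**Shape 1** — `<polygon>` closed polygon, stroke `#ff00ff` → score (S527, F1905). Machine vertices: (171.617,52.167) → (128.343,113.743) → (131.245,14.200) → (143.273,72.635) → (125.942,124.765) → (62.018,107.975) → (171.617,52.167). Closed: final G1 returns to the first vertex.

**Shape 2** — `<path>` rectangle, stroke `#ff0000` → cut (S946, F1096). Machine vertices: (96.490,98.649) → (159.801,98.649) → (159.801,85.053) → (96.490,85.053) → (96.490,98.649). Closed: final G1 returns to the first vertex.

**Shape 3** — `<circle>` circle, stroke `#ff00ff` → score (S527, F1905). Machine vertices: (162.457,119.167) → (155.673,135.544) → (139.296,142.328) → (122.919,135.544) → (116.135,119.167) → (122.919,102.790) → (139.296,96.006) → (155.673,102.790) → (162.457,119.167). Closed: final G1 returns to the first vertex.

**Shape 4** — `<path>` regular polygon, stroke `#ff0000` → cut (S946, F1096). Machine vertices: (39.973,131.881) → (61.934,138.791) → (56.938,116.317) → (39.973,131.881). Closed: final G1 returns to the first vertex.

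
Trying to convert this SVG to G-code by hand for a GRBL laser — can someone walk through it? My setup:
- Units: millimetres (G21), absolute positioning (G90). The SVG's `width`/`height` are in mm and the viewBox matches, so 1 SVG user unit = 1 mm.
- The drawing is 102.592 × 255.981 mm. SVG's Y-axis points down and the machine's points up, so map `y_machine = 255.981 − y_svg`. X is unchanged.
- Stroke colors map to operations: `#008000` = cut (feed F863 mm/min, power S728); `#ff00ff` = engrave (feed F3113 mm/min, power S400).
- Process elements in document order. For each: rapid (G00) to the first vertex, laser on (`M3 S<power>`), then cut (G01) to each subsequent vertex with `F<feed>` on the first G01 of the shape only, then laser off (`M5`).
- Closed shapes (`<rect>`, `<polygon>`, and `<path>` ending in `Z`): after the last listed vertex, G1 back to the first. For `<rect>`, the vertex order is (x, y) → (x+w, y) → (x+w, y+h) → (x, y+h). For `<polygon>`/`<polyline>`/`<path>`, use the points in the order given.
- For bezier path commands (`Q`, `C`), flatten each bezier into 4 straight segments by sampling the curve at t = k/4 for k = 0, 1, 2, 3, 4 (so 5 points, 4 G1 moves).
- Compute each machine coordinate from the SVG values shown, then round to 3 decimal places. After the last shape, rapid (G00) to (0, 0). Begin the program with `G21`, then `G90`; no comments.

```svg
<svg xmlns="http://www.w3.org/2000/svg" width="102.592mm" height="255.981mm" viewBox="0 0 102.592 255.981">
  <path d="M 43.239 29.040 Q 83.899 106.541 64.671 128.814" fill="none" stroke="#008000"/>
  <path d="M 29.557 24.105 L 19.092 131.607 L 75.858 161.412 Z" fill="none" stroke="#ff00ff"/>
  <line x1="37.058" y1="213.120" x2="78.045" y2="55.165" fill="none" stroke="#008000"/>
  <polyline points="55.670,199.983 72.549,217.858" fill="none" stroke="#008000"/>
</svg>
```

G21
G90
G00 X43.239 Y226.941
M3 S728
G01 X59.826 Y191.642 F863
G01 X68.927 Y163.247
G01 X70.542 Y141.755
G01 X64.671 Y127.167
M5
G00 X29.557 Y231.876
M3 S400
G01 X19.092 Y124.374 F3113
G01 X75.858 Y94.569
G01 X29.557 Y231.876
M5
G00 X37.058 Y42.861
M3 S728
G01 X78.045 Y200.816 F863
M5
G00 X55.670 Y55.998
M3 S728
G01 X72.549 Y38.123 F863
M5
G00 X0.000 Y0.000

1 u = 1 mm; y_m = 255.981 − y.

[1] `<path>` quadratic bezier, #008000→cut S728 F863: (43.239,226.941) → (59.826,191.642) → (68.927,163.247) → (70.542,141.755) → (64.671,127.167)

[2] `<path>` closed polygon, #ff00ff→engrave S400 F3113: (29.557,231.876) → (19.092,124.374) → (75.858,94.569) → (29.557,231.876) (closed)

[3] `<line>` line segment, #008000→cut S728 F863: (37.058,42.861) → (78.045,200.816)

[4] `<polyline>` line segment, #008000→cut S728 F863: (55.670,55.998) → (72.549,38.123)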